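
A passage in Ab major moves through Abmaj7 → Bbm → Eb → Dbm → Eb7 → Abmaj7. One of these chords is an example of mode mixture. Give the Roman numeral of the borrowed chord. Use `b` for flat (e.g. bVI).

Ab major has the diatonic set Ab, Bbm, Cm, Db, Eb, Fm, Gdim. Abmaj7, Bbm, Eb and Eb7 are all diatonic. Dbm (Db–Fb–Ab) is not: scale degree 4 in Ab major carries Db (IV). In Ab minor the chord on that degree is Dbm, so here it functions as iv, borrowed from the parallel minor.

iv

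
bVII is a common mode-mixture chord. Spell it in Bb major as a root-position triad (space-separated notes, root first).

Ab C Eb

Scale degree 7 in Bb major is A. bVII uses the lowered form, Ab, taken from Bb minor. Stacking thirds in Bb minor on Ab gives Ab–C–Eb.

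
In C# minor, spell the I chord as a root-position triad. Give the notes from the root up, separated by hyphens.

C#-E#-G#

The root, C#, is scale degree 1 — the same note in C# minor and C# major; only the chord quality changes. In C# major the chord on C# is C#–E#–G#.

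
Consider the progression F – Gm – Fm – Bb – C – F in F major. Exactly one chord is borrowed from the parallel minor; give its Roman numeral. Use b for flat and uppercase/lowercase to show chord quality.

F major has the diatonic set F, Gm, Am, Bb, C, Dm, Edim. F, Gm, Bb and C all belong to that set. Fm (F–Ab–C) doesn't fit — on degree 1 F major would have F (I). Fm is the degree-1 chord of F minor, so it is the borrowed i.

i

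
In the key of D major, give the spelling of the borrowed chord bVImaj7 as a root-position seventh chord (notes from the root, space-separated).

bVImaj7 is built on the lowered scale degree 6. In D major degree 6 is B; lowered it becomes Bb. Building the major-seventh chord from the parallel minor on Bb: Bb–D–F–A.

Bb D F A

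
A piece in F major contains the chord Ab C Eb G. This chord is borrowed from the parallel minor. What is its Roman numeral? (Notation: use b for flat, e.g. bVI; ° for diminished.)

Ab is the lowered form of scale degree 3 in F major (the diatonic degree 3 is A). Diatonically F major has Am (iii) on that degree; Ab–C–Eb–G is instead the major-seventh chord native to F minor, so it takes the label bIIImaj7.

bIIImaj7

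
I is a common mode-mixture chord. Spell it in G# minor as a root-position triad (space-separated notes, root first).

G# B# D#

The root, G#, is scale degree 1 — the same note in G# minor and G# major; only the chord quality changes. In G# major the chord on G# is G#–B#–D#.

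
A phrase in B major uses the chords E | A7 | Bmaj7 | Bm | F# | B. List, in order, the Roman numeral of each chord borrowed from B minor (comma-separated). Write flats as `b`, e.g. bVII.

bVII7, i

B major has the diatonic set B, C#m, D#m, E, F#, G#m, A#dim. E, Bmaj7, F# and B all belong to that set. A7 (A–C#–E–G) is not: scale degree 7 in B major carries A#dim (vii°). In B minor the chord on that degree is A7, so here it functions as bVII7, borrowed from the parallel minor. But Bm (B–D–F#) is foreign: the diatonic I on degree 1 is B, whereas Bm comes from B minor. It is labeled i.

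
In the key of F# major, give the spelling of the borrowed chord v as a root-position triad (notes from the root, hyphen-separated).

C#-E-G#

v is built on scale degree 5, which is C# in both F# major and its parallel. In F# minor the chord on C# is C#–E–G#.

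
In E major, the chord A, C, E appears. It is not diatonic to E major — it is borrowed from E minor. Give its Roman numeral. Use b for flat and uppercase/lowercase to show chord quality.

iv

A is scale degree 4 in E major. Diatonically E major has A (IV) on that degree; A–C–E is instead the minor chord native to E minor, so it takes the label iv.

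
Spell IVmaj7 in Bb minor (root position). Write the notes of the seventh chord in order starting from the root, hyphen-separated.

Eb-G-Bb-D

The root, Eb, is scale degree 4 — the same note in Bb minor and Bb major; only the chord quality changes. Building the major-seventh chord from the parallel major on Eb: Eb–G–Bb–D.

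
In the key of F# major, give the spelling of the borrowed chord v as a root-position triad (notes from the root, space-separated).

C# E G#

The root, C#, is scale degree 5 — the same note in F# major and F# minor; only the chord quality changes. In F# minor the chord on C# is C#–E–G#.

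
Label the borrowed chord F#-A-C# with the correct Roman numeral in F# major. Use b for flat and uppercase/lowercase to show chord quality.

F# is scale degree 1 in F# major. Diatonically F# major has F# (I) on that degree; F#–A–C# is instead the minor chord native to F# minor, so it takes the label i.

i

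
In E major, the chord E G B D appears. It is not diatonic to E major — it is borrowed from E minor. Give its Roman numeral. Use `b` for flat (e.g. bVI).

i7

E is scale degree 1 in E major. The diatonic chord on degree 1 would be E (I), but E–G–B–D is the minor-seventh chord from E minor. As a borrowed chord it is labeled i7.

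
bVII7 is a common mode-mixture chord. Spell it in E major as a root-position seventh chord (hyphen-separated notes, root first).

D-F#-A-C

The root of bVII7 is the lowered 7th degree: D# becomes D. Building the dominant-seventh chord from the parallel minor on D: D–F#–A–C.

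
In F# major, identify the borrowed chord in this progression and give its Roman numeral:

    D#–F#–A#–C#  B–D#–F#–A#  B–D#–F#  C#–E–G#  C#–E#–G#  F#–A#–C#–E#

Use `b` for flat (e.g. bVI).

The diatonic triads in F# major are F#, G#m, A#m, B, C#, D#m, E#dim. Of the given chords, D#–F#–A#–C# = D#m7, B–D#–F#–A# = Bmaj7, B–D#–F# = B, C#–E#–G# = C# and F#–A#–C#–E# = F#maj7 are diatonic. C#–E–G# doesn't fit — on degree 5 F# major would have C# (V). C#m is the degree-5 chord of F# minor, so it is the borrowed v.

v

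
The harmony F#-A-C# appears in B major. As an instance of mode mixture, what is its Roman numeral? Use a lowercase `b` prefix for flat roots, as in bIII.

v

F# is scale degree 5 in B major. Diatonically B major has F# (V) on that degree; F#–A–C# is instead the minor chord native to B minor, so it takes the label v.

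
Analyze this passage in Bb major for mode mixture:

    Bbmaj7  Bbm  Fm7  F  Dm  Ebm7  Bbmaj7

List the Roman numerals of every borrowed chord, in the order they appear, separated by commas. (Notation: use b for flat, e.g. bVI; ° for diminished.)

i, v7, iv7

Bb major has the diatonic set Bb, Cm, Dm, Eb, F, Gm, Adim. Of the given chords, Bbmaj7, F and Dm are diatonic. Bbm (Bb–Db–F) is not: scale degree 1 in Bb major carries Bb (I). In Bb minor the chord on that degree is Bbm, so here it functions as i, borrowed from the parallel minor. Fm7 (F–Ab–C–Eb) doesn't fit — on degree 5 Bb major would have F (V). Fm7 is the degree-5 chord of Bb minor, so it is the borrowed v7. Ebm7 (Eb–Gb–Bb–Db) is not: scale degree 4 in Bb major carries Eb (IV). In Bb minor the chord on that degree is Ebm7, so here it functions as iv7, borrowed from the parallel minor.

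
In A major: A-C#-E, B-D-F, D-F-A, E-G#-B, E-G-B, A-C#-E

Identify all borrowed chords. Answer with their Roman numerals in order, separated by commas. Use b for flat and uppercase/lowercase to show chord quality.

In A major the diatonic chords are A, Bm, C#m, D, E, F#m, G#dim. A–C#–E = A and E–G#–B = E both belong to that set. But B–D–F is foreign: the diatonic ii on degree 2 is Bm, whereas Bdim comes from A minor. It is labeled ii°. D–F–A doesn't fit — on degree 4 A major would have D (IV). Dm is the degree-4 chord of A minor, so it is the borrowed iv. But E–G–B is foreign: the diatonic V on degree 5 is E, whereas Em comes from A minor. It is labeled v.

ii°, iv, v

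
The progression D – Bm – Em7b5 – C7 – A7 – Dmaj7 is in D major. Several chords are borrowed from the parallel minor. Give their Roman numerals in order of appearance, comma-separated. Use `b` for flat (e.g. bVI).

D major has the diatonic set D, Em, F#m, G, A, Bm, C#dim. D, Bm, A7 and Dmaj7 all belong to that set. Em7b5 (E–G–Bb–D) doesn't fit — on degree 2 D major would have Em (ii). Em7b5 is the degree-2 chord of D minor, so it is the borrowed iiø7. C7 (C–E–G–Bb) is not: scale degree 7 in D major carries C#dim (vii°). In D minor the chord on that degree is C7, so here it functions as bVII7, borrowed from the parallel minor.

iiø7, bVII7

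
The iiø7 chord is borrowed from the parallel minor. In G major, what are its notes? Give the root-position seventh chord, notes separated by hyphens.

A-C-Eb-G

The root, A, is scale degree 2 — the same note in G major and G minor; only the chord quality changes. In G minor the chord on A is A–C–Eb–G.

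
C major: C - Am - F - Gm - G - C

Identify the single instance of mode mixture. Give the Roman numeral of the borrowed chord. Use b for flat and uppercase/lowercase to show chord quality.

In C major the diatonic chords are C, Dm, Em, F, G, Am, Bdim. C, Am, F and G all belong to that set. But Gm (G–Bb–D) is foreign: the diatonic V on degree 5 is G, whereas Gm comes from C minor. It is labeled v.

v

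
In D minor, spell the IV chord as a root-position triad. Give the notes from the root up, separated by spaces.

G B D

IV is built on scale degree 4, which is G in both D minor and its parallel. Building the major chord from the parallel major on G: G–B–D.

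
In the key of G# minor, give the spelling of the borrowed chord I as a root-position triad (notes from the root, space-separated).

G# B# D#

I is built on scale degree 1, which is G# in both G# minor and its parallel. In G# major the chord on G# is G#–B#–D#.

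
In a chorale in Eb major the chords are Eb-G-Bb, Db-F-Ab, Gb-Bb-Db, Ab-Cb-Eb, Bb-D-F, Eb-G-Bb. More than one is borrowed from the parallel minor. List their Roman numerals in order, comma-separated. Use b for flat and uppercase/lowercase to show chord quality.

Eb major has the diatonic set Eb, Fm, Gm, Ab, Bb, Cm, Ddim. Eb–G–Bb = Eb and Bb–D–F = Bb are both diatonic. Db–F–Ab is not: scale degree 7 in Eb major carries Ddim (vii°). In Eb minor the chord on that degree is Db, so here it functions as bVII, borrowed from the parallel minor. Gb–Bb–Db doesn't fit — on degree 3 Eb major would have Gm (iii). Gb is the degree-3 chord of Eb minor, so it is the borrowed bIII. Ab–Cb–Eb doesn't fit — on degree 4 Eb major would have Ab (IV). Abm is the degree-4 chord of Eb minor, so it is the borrowed iv.

bVII, bIII, iv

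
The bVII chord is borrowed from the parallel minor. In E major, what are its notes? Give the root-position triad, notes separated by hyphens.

D-F#-A

The root of bVII is the lowered 7th degree: D# becomes D. Building the major chord from the parallel minor on D: D–F#–A.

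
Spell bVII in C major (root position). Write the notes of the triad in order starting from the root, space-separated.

Bb D F

Scale degree 7 in C major is B. bVII uses the lowered form, Bb, taken from C minor. Building the major chord from the parallel minor on Bb: Bb–D–F.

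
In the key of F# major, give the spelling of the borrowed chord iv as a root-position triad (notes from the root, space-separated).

The root, B, is scale degree 4 — the same note in F# major and F# minor; only the chord quality changes. Building the minor chord from the parallel minor on B: B–D–F#.

B D F#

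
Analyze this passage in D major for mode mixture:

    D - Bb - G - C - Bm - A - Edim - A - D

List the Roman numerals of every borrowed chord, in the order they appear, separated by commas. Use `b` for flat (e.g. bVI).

bVI, bVII, ii°

In D major the diatonic chords are D, Em, F#m, G, A, Bm, C#dim. D, G, Bm and A are all diatonic. Bb (Bb–D–F) is not: scale degree 6 in D major carries Bm (vi). In D minor the chord on that degree is Bb, so here it functions as bVI, borrowed from the parallel minor. But C (C–E–G) is foreign: the diatonic vii° on degree 7 is C#dim, whereas C comes from D minor. It is labeled bVII. But Edim (E–G–Bb) is foreign: the diatonic ii on degree 2 is Em, whereas Edim comes from D minor. It is labeled ii°.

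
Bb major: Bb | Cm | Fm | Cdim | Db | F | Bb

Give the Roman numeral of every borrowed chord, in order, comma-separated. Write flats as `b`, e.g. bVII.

v, ii°, bIII

Bb major has the diatonic set Bb, Cm, Dm, Eb, F, Gm, Adim. Of the given chords, Bb, Cm and F are diatonic. Fm (F–Ab–C) doesn't fit — on degree 5 Bb major would have F (V). Fm is the degree-5 chord of Bb minor, so it is the borrowed v. Cdim (C–Eb–Gb) is not: scale degree 2 in Bb major carries Cm (ii). In Bb minor the chord on that degree is Cdim, so here it functions as ii°, borrowed from the parallel minor. Db (Db–F–Ab) doesn't fit — on degree 3 Bb major would have Dm (iii). Db is the degree-3 chord of Bb minor, so it is the borrowed bIII.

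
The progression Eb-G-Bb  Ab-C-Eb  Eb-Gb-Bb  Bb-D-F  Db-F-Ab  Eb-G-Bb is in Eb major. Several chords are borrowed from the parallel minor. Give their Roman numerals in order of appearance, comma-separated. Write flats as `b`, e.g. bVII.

The diatonic triads in Eb major are Eb, Fm, Gm, Ab, Bb, Cm, Ddim. Of the given chords, Eb–G–Bb = Eb, Ab–C–Eb = Ab and Bb–D–F = Bb are diatonic. But Eb–Gb–Bb is foreign: the diatonic I on degree 1 is Eb, whereas Ebm comes from Eb minor. It is labeled i. But Db–F–Ab is foreign: the diatonic vii° on degree 7 is Ddim, whereas Db comes from Eb minor. It is labeled bVII.

i, bVII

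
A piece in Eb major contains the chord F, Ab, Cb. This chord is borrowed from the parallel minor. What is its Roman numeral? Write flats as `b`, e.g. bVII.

The root F is the diatonic 2nd degree of Eb major; the borrowing shows in the chord quality. Diatonically Eb major has Fm (ii) on that degree; F–Ab–Cb is instead the diminished chord native to Eb minor, so it takes the label ii°.

ii°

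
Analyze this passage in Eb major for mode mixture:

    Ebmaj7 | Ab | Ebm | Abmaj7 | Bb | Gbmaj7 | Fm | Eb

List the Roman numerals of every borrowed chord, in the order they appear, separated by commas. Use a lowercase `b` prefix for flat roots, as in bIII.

In Eb major the diatonic chords are Eb, Fm, Gm, Ab, Bb, Cm, Ddim. Of the given chords, Ebmaj7, Ab, Abmaj7, Bb, Fm and Eb are diatonic. Ebm (Eb–Gb–Bb) is not: scale degree 1 in Eb major carries Eb (I). In Eb minor the chord on that degree is Ebm, so here it functions as i, borrowed from the parallel minor. Gbmaj7 (Gb–Bb–Db–F) doesn't fit — on degree 3 Eb major would have Gm (iii). Gbmaj7 is the degree-3 chord of Eb minor, so it is the borrowed bIIImaj7.

i, bIIImaj7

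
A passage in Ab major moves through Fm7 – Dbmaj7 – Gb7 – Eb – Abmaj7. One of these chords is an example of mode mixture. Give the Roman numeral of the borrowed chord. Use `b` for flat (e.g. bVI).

In Ab major the diatonic chords are Ab, Bbm, Cm, Db, Eb, Fm, Gdim. Fm7, Dbmaj7, Eb and Abmaj7 are all diatonic. Gb7 (Gb–Bb–Db–Fb) is not: scale degree 7 in Ab major carries Gdim (vii°). In Ab minor the chord on that degree is Gb7, so here it functions as bVII7, borrowed from the parallel minor.

bVII7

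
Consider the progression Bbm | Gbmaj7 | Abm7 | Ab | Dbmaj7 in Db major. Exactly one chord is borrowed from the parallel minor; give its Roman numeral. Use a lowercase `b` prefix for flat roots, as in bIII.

v7

The diatonic triads in Db major are Db, Ebm, Fm, Gb, Ab, Bbm, Cdim. Bbm, Gbmaj7, Ab and Dbmaj7 are all diatonic. Abm7 (Ab–Cb–Eb–Gb) doesn't fit — on degree 5 Db major would have Ab (V). Abm7 is the degree-5 chord of Db minor, so it is the borrowed v7.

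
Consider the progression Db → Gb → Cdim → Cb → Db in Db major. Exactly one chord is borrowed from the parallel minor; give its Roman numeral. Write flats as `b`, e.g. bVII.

bVII

Db major has the diatonic set Db, Ebm, Fm, Gb, Ab, Bbm, Cdim. Of the given chords, Db, Gb and Cdim are diatonic. Cb (Cb–Eb–Gb) is not: scale degree 7 in Db major carries Cdim (vii°). In Db minor the chord on that degree is Cb, so here it functions as bVII, borrowed from the parallel minor.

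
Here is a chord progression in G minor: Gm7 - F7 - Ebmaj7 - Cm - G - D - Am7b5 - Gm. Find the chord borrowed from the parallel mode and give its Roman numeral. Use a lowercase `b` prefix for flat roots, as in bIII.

I

The diatonic triads in G minor (with V from harmonic minor) are Gm, Adim, Bb, Cm, D, Eb, F. Gm7, F7, Ebmaj7, Cm, D, Am7b5 and Gm all belong to that set. But G (G–B–D) is foreign: the diatonic i on degree 1 is Gm, whereas G comes from G major. It is labeled I.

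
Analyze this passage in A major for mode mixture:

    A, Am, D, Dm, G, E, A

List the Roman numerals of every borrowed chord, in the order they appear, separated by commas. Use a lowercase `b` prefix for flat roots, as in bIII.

i, iv, bVII

A major has the diatonic set A, Bm, C#m, D, E, F#m, G#dim. Of the given chords, A, D and E are diatonic. Am (A–C–E) doesn't fit — on degree 1 A major would have A (I). Am is the degree-1 chord of A minor, so it is the borrowed i. Dm (D–F–A) doesn't fit — on degree 4 A major would have D (IV). Dm is the degree-4 chord of A minor, so it is the borrowed iv. G (G–B–D) is not: scale degree 7 in A major carries G#dim (vii°). In A minor the chord on that degree is G, so here it functions as bVII, borrowed from the parallel minor.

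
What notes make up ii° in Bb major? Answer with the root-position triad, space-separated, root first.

C Eb Gb

The root, C, is scale degree 2 — the same note in Bb major and Bb minor; only the chord quality changes. Stacking thirds in Bb minor on C gives C–Eb–Gb.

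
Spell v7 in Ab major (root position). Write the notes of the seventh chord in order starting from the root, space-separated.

Eb Gb Bb Db

The root, Eb, is scale degree 5 — the same note in Ab major and Ab minor; only the chord quality changes. Stacking thirds in Ab minor on Eb gives Eb–Gb–Bb–Db.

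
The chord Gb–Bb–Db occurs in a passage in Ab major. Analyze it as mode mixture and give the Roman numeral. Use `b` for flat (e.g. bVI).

bVII

In Ab major scale degree 7 is G; Gb is its lowered form, from Ab minor. Diatonically Ab major has Gdim (vii°) on that degree; Gb–Bb–Db is instead the major chord native to Ab minor, so it takes the label bVII.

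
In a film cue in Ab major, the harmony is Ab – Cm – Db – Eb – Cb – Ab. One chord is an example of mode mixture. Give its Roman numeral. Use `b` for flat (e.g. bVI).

bIII

Ab major has the diatonic set Ab, Bbm, Cm, Db, Eb, Fm, Gdim. Ab, Cm, Db and Eb are all diatonic. But Cb (Cb–Eb–Gb) is foreign: the diatonic iii on degree 3 is Cm, whereas Cb comes from Ab minor. It is labeled bIII.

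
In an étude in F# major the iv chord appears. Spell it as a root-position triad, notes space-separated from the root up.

iv is built on scale degree 4, which is B in both F# major and its parallel. Stacking thirds in F# minor on B gives B–D–F#.

B D F#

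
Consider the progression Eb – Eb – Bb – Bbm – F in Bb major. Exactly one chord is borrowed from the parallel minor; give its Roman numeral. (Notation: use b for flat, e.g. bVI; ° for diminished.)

The diatonic triads in Bb major are Bb, Cm, Dm, Eb, F, Gm, Adim. Of the given chords, Eb, Bb and F are diatonic. Bbm (Bb–Db–F) is not: scale degree 1 in Bb major carries Bb (I). In Bb minor the chord on that degree is Bbm, so here it functions as i, borrowed from the parallel minor.

i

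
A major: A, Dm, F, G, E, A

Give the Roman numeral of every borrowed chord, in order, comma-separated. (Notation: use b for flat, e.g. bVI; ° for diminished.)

iv, bVI, bVII

The diatonic triads in A major are A, Bm, C#m, D, E, F#m, G#dim. A and E are both diatonic. But Dm (D–F–A) is foreign: the diatonic IV on degree 4 is D, whereas Dm comes from A minor. It is labeled iv. But F (F–A–C) is foreign: the diatonic vi on degree 6 is F#m, whereas F comes from A minor. It is labeled bVI. G (G–B–D) doesn't fit — on degree 7 A major would have G#dim (vii°). G is the degree-7 chord of A minor, so it is the borrowed bVII.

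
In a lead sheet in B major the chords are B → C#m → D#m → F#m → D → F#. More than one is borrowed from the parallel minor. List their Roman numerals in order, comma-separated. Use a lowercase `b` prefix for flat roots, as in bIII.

v, bIII

The diatonic triads in B major are B, C#m, D#m, E, F#, G#m, A#dim. B, C#m, D#m and F# all belong to that set. F#m (F#–A–C#) doesn't fit — on degree 5 B major would have F# (V). F#m is the degree-5 chord of B minor, so it is the borrowed v. D (D–F#–A) doesn't fit — on degree 3 B major would have D#m (iii). D is the degree-3 chord of B minor, so it is the borrowed bIII.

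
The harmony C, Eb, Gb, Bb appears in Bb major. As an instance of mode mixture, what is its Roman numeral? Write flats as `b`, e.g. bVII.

The root C is the diatonic 2nd degree of Bb major; the borrowing shows in the chord quality. C–Eb–Gb–Bb is a half-diminished-seventh chord — the form found in Bb minor, not the diatonic ii (Cm). Borrowed into Bb major it is written iiø7.

iiø7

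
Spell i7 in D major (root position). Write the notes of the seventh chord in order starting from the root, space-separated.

The root, D, is scale degree 1 — the same note in D major and D minor; only the chord quality changes. Stacking thirds in D minor on D gives D–F–A–C.

D F A C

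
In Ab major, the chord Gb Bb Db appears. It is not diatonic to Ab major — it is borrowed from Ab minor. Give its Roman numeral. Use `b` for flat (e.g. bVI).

The root Gb is the lowered 7th scale degree — diatonically Ab major has G there. The diatonic chord on degree 7 would be Gdim (vii°), but Gb–Bb–Db is the major chord from Ab minor. As a borrowed chord it is labeled bVII.

bVII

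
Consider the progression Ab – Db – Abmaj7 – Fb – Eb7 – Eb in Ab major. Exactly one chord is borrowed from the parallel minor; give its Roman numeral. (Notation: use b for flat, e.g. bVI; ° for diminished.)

Ab major has the diatonic set Ab, Bbm, Cm, Db, Eb, Fm, Gdim. Ab, Db, Abmaj7, Eb7 and Eb all belong to that set. Fb (Fb–Ab–Cb) is not: scale degree 6 in Ab major carries Fm (vi). In Ab minor the chord on that degree is Fb, so here it functions as bVI, borrowed from the parallel minor.

bVI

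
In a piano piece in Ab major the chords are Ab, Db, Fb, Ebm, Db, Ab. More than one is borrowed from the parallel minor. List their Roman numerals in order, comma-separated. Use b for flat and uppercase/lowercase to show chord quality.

bVI, v

The diatonic triads in Ab major are Ab, Bbm, Cm, Db, Eb, Fm, Gdim. Ab and Db are both diatonic. But Fb (Fb–Ab–Cb) is foreign: the diatonic vi on degree 6 is Fm, whereas Fb comes from Ab minor. It is labeled bVI. But Ebm (Eb–Gb–Bb) is foreign: the diatonic V on degree 5 is Eb, whereas Ebm comes from Ab minor. It is labeled v.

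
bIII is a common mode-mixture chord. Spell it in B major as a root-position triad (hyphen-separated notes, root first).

D-F#-A

The root of bIII is the lowered 3rd degree: D# becomes D. In B minor the chord on D is D–F#–A.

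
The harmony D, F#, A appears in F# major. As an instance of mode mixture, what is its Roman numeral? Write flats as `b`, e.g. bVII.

bVI

The root D is the lowered 6th scale degree — diatonically F# major has D# there. Diatonically F# major has D#m (vi) on that degree; D–F#–A is instead the major chord native to F# minor, so it takes the label bVI.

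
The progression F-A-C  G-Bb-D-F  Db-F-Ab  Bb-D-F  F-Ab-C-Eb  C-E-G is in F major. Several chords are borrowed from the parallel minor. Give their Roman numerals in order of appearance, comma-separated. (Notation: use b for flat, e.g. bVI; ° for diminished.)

bVI, i7

F major has the diatonic set F, Gm, Am, Bb, C, Dm, Edim. Of the given chords, F–A–C = F, G–Bb–D–F = Gm7, Bb–D–F = Bb and C–E–G = C are diatonic. But Db–F–Ab is foreign: the diatonic vi on degree 6 is Dm, whereas Db comes from F minor. It is labeled bVI. F–Ab–C–Eb is not: scale degree 1 in F major carries F (I). In F minor the chord on that degree is Fm7, so here it functions as i7, borrowed from the parallel minor.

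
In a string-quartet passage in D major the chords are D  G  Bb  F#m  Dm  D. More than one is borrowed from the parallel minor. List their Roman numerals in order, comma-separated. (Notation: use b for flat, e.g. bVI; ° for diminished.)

bVI, i

In D major the diatonic chords are D, Em, F#m, G, A, Bm, C#dim. Of the given chords, D, G and F#m are diatonic. Bb (Bb–D–F) doesn't fit — on degree 6 D major would have Bm (vi). Bb is the degree-6 chord of D minor, so it is the borrowed bVI. Dm (D–F–A) is not: scale degree 1 in D major carries D (I). In D minor the chord on that degree is Dm, so here it functions as i, borrowed from the parallel minor.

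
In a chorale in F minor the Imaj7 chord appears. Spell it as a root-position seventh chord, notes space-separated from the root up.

F A C E

The root, F, is scale degree 1 — the same note in F minor and F major; only the chord quality changes. Stacking thirds in F major on F gives F–A–C–E.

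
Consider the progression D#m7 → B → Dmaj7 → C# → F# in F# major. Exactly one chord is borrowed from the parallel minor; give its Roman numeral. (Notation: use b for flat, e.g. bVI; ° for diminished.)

F# major has the diatonic set F#, G#m, A#m, B, C#, D#m, E#dim. D#m7, B, C# and F# are all diatonic. Dmaj7 (D–F#–A–C#) is not: scale degree 6 in F# major carries D#m (vi). In F# minor the chord on that degree is Dmaj7, so here it functions as bVImaj7, borrowed from the parallel minor.

bVImaj7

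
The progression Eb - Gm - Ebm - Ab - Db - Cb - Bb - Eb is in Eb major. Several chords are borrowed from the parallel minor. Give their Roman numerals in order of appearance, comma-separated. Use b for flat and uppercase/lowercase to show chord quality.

i, bVII, bVI

The diatonic triads in Eb major are Eb, Fm, Gm, Ab, Bb, Cm, Ddim. Eb, Gm, Ab and Bb all belong to that set. But Ebm (Eb–Gb–Bb) is foreign: the diatonic I on degree 1 is Eb, whereas Ebm comes from Eb minor. It is labeled i. Db (Db–F–Ab) doesn't fit — on degree 7 Eb major would have Ddim (vii°). Db is the degree-7 chord of Eb minor, so it is the borrowed bVII. But Cb (Cb–Eb–Gb) is foreign: the diatonic vi on degree 6 is Cm, whereas Cb comes from Eb minor. It is labeled bVI.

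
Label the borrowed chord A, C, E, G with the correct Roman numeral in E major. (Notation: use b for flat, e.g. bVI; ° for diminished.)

A is scale degree 4 in E major. The diatonic chord on degree 4 would be A (IV), but A–C–E–G is the minor-seventh chord from E minor. As a borrowed chord it is labeled iv7.

iv7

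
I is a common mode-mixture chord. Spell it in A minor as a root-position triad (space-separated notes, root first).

The root, A, is scale degree 1 — the same note in A minor and A major; only the chord quality changes. Building the major chord from the parallel major on A: A–C#–E.

A C# E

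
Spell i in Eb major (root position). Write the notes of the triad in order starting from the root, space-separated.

i is built on scale degree 1, which is Eb in both Eb major and its parallel. In Eb minor the chord on Eb is Eb–Gb–Bb.

Eb Gb Bb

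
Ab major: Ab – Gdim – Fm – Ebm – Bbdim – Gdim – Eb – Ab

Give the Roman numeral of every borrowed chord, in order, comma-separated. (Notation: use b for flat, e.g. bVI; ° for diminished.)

v, ii°

The diatonic triads in Ab major are Ab, Bbm, Cm, Db, Eb, Fm, Gdim. Of the given chords, Ab, Gdim, Fm and Eb are diatonic. But Ebm (Eb–Gb–Bb) is foreign: the diatonic V on degree 5 is Eb, whereas Ebm comes from Ab minor. It is labeled v. Bbdim (Bb–Db–Fb) is not: scale degree 2 in Ab major carries Bbm (ii). In Ab minor the chord on that degree is Bbdim, so here it functions as ii°, borrowed from the parallel minor.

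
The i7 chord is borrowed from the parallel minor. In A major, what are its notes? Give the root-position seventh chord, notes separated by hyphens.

A-C-E-G

i7 is built on scale degree 1, which is A in both A major and its parallel. Stacking thirds in A minor on A gives A–C–E–G.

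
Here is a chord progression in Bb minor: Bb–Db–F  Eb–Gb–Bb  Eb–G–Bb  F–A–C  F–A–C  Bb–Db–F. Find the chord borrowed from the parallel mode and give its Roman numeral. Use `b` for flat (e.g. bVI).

Bb minor has the diatonic set Bbm, Cdim, Db, Ebm, F, Gb, Ab (with V from harmonic minor). Bb–Db–F = Bbm, Eb–Gb–Bb = Ebm and F–A–C = F all belong to that set. But Eb–G–Bb is foreign: the diatonic iv on degree 4 is Ebm, whereas Eb comes from Bb major. It is labeled IV.

IV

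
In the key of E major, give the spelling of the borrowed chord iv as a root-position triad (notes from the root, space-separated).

A C E

iv is built on scale degree 4, which is A in both E major and its parallel. Stacking thirds in E minor on A gives A–C–E.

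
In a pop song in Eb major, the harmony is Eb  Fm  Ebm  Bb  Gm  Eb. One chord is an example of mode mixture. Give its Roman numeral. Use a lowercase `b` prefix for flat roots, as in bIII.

i

The diatonic triads in Eb major are Eb, Fm, Gm, Ab, Bb, Cm, Ddim. Of the given chords, Eb, Fm, Bb and Gm are diatonic. Ebm (Eb–Gb–Bb) is not: scale degree 1 in Eb major carries Eb (I). In Eb minor the chord on that degree is Ebm, so here it functions as i, borrowed from the parallel minor.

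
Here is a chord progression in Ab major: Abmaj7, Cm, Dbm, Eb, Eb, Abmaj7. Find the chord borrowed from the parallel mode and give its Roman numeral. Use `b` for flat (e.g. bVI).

In Ab major the diatonic chords are Ab, Bbm, Cm, Db, Eb, Fm, Gdim. Abmaj7, Cm and Eb all belong to that set. Dbm (Db–Fb–Ab) is not: scale degree 4 in Ab major carries Db (IV). In Ab minor the chord on that degree is Dbm, so here it functions as iv, borrowed from the parallel minor.

iv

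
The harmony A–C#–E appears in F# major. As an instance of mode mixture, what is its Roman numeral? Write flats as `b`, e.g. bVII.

A is the lowered form of scale degree 3 in F# major (the diatonic degree 3 is A#). Diatonically F# major has A#m (iii) on that degree; A–C#–E is instead the major chord native to F# minor, so it takes the label bIII.

bIII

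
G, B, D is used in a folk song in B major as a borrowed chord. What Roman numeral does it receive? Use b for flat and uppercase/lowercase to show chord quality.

bVI

In B major scale degree 6 is G#; G is its lowered form, from B minor. G–B–D is a major chord — the form found in B minor, not the diatonic vi (G#m). Borrowed into B major it is written bVI.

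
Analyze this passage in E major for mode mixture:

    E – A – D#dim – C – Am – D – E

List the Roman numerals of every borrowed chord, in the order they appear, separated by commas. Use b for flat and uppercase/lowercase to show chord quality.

bVI, iv, bVII

In E major the diatonic chords are E, F#m, G#m, A, B, C#m, D#dim. E, A and D#dim all belong to that set. C (C–E–G) doesn't fit — on degree 6 E major would have C#m (vi). C is the degree-6 chord of E minor, so it is the borrowed bVI. Am (A–C–E) doesn't fit — on degree 4 E major would have A (IV). Am is the degree-4 chord of E minor, so it is the borrowed iv. D (D–F#–A) doesn't fit — on degree 7 E major would have D#dim (vii°). D is the degree-7 chord of E minor, so it is the borrowed bVII.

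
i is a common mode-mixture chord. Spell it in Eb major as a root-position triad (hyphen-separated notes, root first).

Eb-Gb-Bb

The root, Eb, is scale degree 1 — the same note in Eb major and Eb minor; only the chord quality changes. Stacking thirds in Eb minor on Eb gives Eb–Gb–Bb.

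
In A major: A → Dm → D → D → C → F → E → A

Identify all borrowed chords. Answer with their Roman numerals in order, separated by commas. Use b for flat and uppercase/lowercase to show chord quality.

The diatonic triads in A major are A, Bm, C#m, D, E, F#m, G#dim. A, D and E all belong to that set. But Dm (D–F–A) is foreign: the diatonic IV on degree 4 is D, whereas Dm comes from A minor. It is labeled iv. C (C–E–G) is not: scale degree 3 in A major carries C#m (iii). In A minor the chord on that degree is C, so here it functions as bIII, borrowed from the parallel minor. F (F–A–C) is not: scale degree 6 in A major carries F#m (vi). In A minor the chord on that degree is F, so here it functions as bVI, borrowed from the parallel minor.

iv, bIII, bVI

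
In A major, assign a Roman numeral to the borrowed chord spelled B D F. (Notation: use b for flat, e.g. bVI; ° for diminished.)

The root B is the diatonic 2nd degree of A major; the borrowing shows in the chord quality. B–D–F is a diminished chord — the form found in A minor, not the diatonic ii (Bm). Borrowed into A major it is written ii°.

ii°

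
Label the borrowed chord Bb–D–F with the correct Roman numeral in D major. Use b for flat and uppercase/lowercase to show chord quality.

In D major scale degree 6 is B; Bb is its lowered form, from D minor. Bb–D–F is a major chord — the form found in D minor, not the diatonic vi (Bm). Borrowed into D major it is written bVI.

bVI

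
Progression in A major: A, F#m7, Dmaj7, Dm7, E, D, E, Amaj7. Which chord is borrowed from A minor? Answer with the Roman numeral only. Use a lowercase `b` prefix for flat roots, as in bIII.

iv7

A major has the diatonic set A, Bm, C#m, D, E, F#m, G#dim. A, F#m7, Dmaj7, E, D and Amaj7 are all diatonic. Dm7 (D–F–A–C) is not: scale degree 4 in A major carries D (IV). In A minor the chord on that degree is Dm7, so here it functions as iv7, borrowed from the parallel minor.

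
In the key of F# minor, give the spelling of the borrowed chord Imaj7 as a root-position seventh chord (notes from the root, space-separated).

The root, F#, is scale degree 1 — the same note in F# minor and F# major; only the chord quality changes. Stacking thirds in F# major on F# gives F#–A#–C#–E#.

F# A# C# E#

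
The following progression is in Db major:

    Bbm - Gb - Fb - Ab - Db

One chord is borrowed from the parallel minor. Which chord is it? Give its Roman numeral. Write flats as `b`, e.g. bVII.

The diatonic triads in Db major are Db, Ebm, Fm, Gb, Ab, Bbm, Cdim. Of the given chords, Bbm, Gb, Ab and Db are diatonic. Fb (Fb–Ab–Cb) doesn't fit — on degree 3 Db major would have Fm (iii). Fb is the degree-3 chord of Db minor, so it is the borrowed bIII.

bIII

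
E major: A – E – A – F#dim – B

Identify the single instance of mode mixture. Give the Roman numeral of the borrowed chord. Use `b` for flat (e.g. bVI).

The diatonic triads in E major are E, F#m, G#m, A, B, C#m, D#dim. A, E and B all belong to that set. F#dim (F#–A–C) doesn't fit — on degree 2 E major would have F#m (ii). F#dim is the degree-2 chord of E minor, so it is the borrowed ii°.

ii°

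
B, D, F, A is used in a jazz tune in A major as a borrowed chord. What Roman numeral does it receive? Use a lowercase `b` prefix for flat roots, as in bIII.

The root B is the diatonic 2nd degree of A major; the borrowing shows in the chord quality. The diatonic chord on degree 2 would be Bm (ii), but B–D–F–A is the half-diminished-seventh chord from A minor. As a borrowed chord it is labeled iiø7.

iiø7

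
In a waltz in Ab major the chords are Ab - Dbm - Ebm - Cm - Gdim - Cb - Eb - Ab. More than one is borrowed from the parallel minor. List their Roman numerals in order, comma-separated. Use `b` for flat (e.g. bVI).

iv, v, bIII

The diatonic triads in Ab major are Ab, Bbm, Cm, Db, Eb, Fm, Gdim. Ab, Cm, Gdim and Eb all belong to that set. But Dbm (Db–Fb–Ab) is foreign: the diatonic IV on degree 4 is Db, whereas Dbm comes from Ab minor. It is labeled iv. Ebm (Eb–Gb–Bb) is not: scale degree 5 in Ab major carries Eb (V). In Ab minor the chord on that degree is Ebm, so here it functions as v, borrowed from the parallel minor. But Cb (Cb–Eb–Gb) is foreign: the diatonic iii on degree 3 is Cm, whereas Cb comes from Ab minor. It is labeled bIII.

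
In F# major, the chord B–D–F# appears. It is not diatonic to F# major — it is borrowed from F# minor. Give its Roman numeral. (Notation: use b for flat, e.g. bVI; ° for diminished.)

iv

The root B is the diatonic 4th degree of F# major; the borrowing shows in the chord quality. Diatonically F# major has B (IV) on that degree; B–D–F# is instead the minor chord native to F# minor, so it takes the label iv.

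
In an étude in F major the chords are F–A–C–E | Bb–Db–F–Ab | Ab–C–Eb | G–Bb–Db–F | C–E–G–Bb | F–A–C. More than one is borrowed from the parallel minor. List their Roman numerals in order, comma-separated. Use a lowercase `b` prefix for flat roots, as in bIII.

iv7, bIII, iiø7

The diatonic triads in F major are F, Gm, Am, Bb, C, Dm, Edim. F–A–C–E = Fmaj7, C–E–G–Bb = C7 and F–A–C = F are all diatonic. But Bb–Db–F–Ab is foreign: the diatonic IV on degree 4 is Bb, whereas Bbm7 comes from F minor. It is labeled iv7. But Ab–C–Eb is foreign: the diatonic iii on degree 3 is Am, whereas Ab comes from F minor. It is labeled bIII. G–Bb–Db–F is not: scale degree 2 in F major carries Gm (ii). In F minor the chord on that degree is Gm7b5, so here it functions as iiø7, borrowed from the parallel minor.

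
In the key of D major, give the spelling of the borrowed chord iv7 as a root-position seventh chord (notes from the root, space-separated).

G Bb D F

The root, G, is scale degree 4 — the same note in D major and D minor; only the chord quality changes. In D minor the chord on G is G–Bb–D–F.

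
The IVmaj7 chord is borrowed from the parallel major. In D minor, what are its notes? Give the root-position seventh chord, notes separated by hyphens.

The root, G, is scale degree 4 — the same note in D minor and D major; only the chord quality changes. Building the major-seventh chord from the parallel major on G: G–B–D–F#.

G-B-D-F#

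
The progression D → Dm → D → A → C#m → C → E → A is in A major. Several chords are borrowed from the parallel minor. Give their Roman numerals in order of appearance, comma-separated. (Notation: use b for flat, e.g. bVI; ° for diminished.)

iv, bIII

The diatonic triads in A major are A, Bm, C#m, D, E, F#m, G#dim. Of the given chords, D, A, C#m and E are diatonic. Dm (D–F–A) doesn't fit — on degree 4 A major would have D (IV). Dm is the degree-4 chord of A minor, so it is the borrowed iv. But C (C–E–G) is foreign: the diatonic iii on degree 3 is C#m, whereas C comes from A minor. It is labeled bIII.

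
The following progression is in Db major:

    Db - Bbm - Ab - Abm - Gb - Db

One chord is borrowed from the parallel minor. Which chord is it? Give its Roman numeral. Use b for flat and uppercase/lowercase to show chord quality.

v

Db major has the diatonic set Db, Ebm, Fm, Gb, Ab, Bbm, Cdim. Db, Bbm, Ab and Gb are all diatonic. Abm (Ab–Cb–Eb) doesn't fit — on degree 5 Db major would have Ab (V). Abm is the degree-5 chord of Db minor, so it is the borrowed v.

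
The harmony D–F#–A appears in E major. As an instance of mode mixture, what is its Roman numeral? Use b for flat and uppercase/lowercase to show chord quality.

The root D is the lowered 7th scale degree — diatonically E major has D# there. Diatonically E major has D#dim (vii°) on that degree; D–F#–A is instead the major chord native to E minor, so it takes the label bVII.

bVII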